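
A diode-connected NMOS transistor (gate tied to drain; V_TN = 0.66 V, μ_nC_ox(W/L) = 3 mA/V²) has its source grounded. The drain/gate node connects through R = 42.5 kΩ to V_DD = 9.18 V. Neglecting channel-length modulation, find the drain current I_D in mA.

I_D = 0.192 mA

With gate tied to drain, V_GS = V_DS ≥ V_GS − V_TN, so the device is in saturation.
KCL at the drain: ½ k_n (V_GS − V_TN)² = (V_DD − V_GS)/R.
Let x = V_GS − 0.66. Then 63.8 x² + x − 8.52 = 0, giving x = 0.358 V (positive root), so V_GS = 1.02 V.
I_D = (V_DD − V_GS)/R = (9.18 − 1.02) / 42.5 = 0.192 mA.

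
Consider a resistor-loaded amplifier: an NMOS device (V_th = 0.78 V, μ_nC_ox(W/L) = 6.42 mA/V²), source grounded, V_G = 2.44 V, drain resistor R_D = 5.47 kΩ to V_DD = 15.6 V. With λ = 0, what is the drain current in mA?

V_GS = V_G = 2.44 V, so V_ov = 2.44 − 0.78 = 1.66 V.
Assume saturation: I_D = ½ k_n V_ov² = 0.5 × 6.42 × 1.66² = 8.85 mA, giving V_DS = V_DD − I_D R_D = 15.6 − 8.85 × 5.47 = -32.8 V.
But -32.8 V < V_ov = 1.66 V, so the device is actually in triode.
In triode I_D = k_n[V_ov V_DS − ½ V_DS²] and I_D = (V_DD − V_DS)/R_D. Equating: 17.6 V_DS² − 59.29 V_DS + 15.6 = 0, giving V_DS = 0.288 V (the root below V_ov).
I_D = (15.6 − 0.288) / 5.47 = 2.8 mA.

I_D = 2.80 mA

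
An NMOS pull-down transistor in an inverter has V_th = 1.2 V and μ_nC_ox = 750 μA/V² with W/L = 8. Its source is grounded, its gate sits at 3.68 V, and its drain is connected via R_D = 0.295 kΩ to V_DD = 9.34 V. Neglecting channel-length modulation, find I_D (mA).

I_D = 18.5 mA

V_GS = V_G = 3.68 V, so V_ov = 3.68 − 1.2 = 2.48 V.
k_n = μ_nC_ox · (W/L) = 6 mA/V².
Assume saturation: I_D = ½ k_n V_ov² = 0.5 × 6 × 2.48² = 18.5 mA, giving V_DS = V_DD − I_D R_D = 9.34 − 18.5 × 0.295 = 3.9 V.
V_DS = 3.9 V ≥ V_ov = 2.48 V, confirming saturation.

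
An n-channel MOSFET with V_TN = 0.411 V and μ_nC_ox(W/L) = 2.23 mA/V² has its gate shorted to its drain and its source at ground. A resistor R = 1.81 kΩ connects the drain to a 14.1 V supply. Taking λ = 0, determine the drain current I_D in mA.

With gate tied to drain, V_GS = V_DS ≥ V_GS − V_TN, so the device is in saturation.
KCL at the drain: ½ k_n (V_GS − V_TN)² = (V_DD − V_GS)/R.
Let x = V_GS − 0.411. Then 2.02 x² + x − 13.69 = 0, giving x = 2.37 V (positive root), so V_GS = 2.78 V.
I_D = (V_DD − V_GS)/R = (14.1 − 2.78) / 1.81 = 6.25 mA.

I_D = 6.25 mA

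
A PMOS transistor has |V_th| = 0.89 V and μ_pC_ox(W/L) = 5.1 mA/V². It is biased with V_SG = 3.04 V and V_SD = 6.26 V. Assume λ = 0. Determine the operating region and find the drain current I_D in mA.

Saturation; I_D = 11.8 mA

V_ov = V_SG − |V_th| = 3.04 − 0.89 = 2.15 V.
Since V_SD = 6.26 V ≥ V_ov = 2.15 V, the device is in saturation.
I_D = ½ k_p V_ov² = 0.5 × 5.1 × 2.15² = 11.8 mA.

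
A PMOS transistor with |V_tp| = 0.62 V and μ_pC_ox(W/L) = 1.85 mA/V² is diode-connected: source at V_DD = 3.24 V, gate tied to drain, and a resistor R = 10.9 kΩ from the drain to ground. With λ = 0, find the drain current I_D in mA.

With gate tied to drain, V_SG = V_SD ≥ V_SG − |V_tp|, so the device is in saturation.
KCL at the drain: ½ k_p (V_SG − |V_tp|)² = (V_DD − V_SG)/R.
Let x = V_SG − 0.62. Then 10.1 x² + x − 2.62 = 0, giving x = 0.463 V (positive root), so V_SG = 1.08 V.
I_D = (V_DD − V_SG)/R = (3.24 − 1.08) / 10.9 = 0.198 mA.

I_D = 0.198 mA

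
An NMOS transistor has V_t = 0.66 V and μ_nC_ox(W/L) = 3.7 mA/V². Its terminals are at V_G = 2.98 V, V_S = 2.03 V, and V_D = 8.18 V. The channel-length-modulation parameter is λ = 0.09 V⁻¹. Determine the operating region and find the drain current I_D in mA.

Saturation; I_D = 0.242 mA

V_GS = V_G − V_S = 2.98 − 2.03 = 0.95 V; V_DS = V_D − V_S = 8.18 − 2.03 = 6.15 V.
V_ov = V_GS − V_t = 0.95 − 0.66 = 0.29 V.
Since V_DS = 6.15 V ≥ V_ov = 0.29 V, the device is in saturation.
I_D = ½ k_n V_ov² (1 + λ V_DS) = 0.5 × 3.7 × 0.29² × (1 + 0.09 × 6.15) = 0.242 mA.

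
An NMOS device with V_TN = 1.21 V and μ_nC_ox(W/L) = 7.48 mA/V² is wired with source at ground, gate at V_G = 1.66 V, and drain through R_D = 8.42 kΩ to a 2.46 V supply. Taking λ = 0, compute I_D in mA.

I_D = 0.281 mA

V_GS = V_G = 1.66 V, so V_ov = 1.66 − 1.21 = 0.45 V.
Assume saturation: I_D = ½ k_n V_ov² = 0.5 × 7.48 × 0.45² = 0.757 mA, giving V_DS = V_DD − I_D R_D = 2.46 − 0.757 × 8.42 = -3.92 V.
But -3.92 V < V_ov = 0.45 V, so the device is actually in triode.
In triode I_D = k_n[V_ov V_DS − ½ V_DS²] and I_D = (V_DD − V_DS)/R_D. Equating: 31.5 V_DS² − 29.34 V_DS + 2.46 = 0, giving V_DS = 0.0932 V (the root below V_ov).
I_D = (2.46 − 0.0932) / 8.42 = 0.281 mA.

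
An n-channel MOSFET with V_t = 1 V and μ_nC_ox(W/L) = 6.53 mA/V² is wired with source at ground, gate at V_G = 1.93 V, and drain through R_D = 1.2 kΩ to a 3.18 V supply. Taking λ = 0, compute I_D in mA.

I_D = 2.23 mA

V_GS = V_G = 1.93 V, so V_ov = 1.93 − 1 = 0.93 V.
Assume saturation: I_D = ½ k_n V_ov² = 0.5 × 6.53 × 0.93² = 2.82 mA, giving V_DS = V_DD − I_D R_D = 3.18 − 2.82 × 1.2 = -0.209 V.
But -0.209 V < V_ov = 0.93 V, so the device is actually in triode.
In triode I_D = k_n[V_ov V_DS − ½ V_DS²] and I_D = (V_DD − V_DS)/R_D. Equating: 3.92 V_DS² − 8.287 V_DS + 3.18 = 0, giving V_DS = 0.504 V (the root below V_ov).
I_D = (3.18 − 0.504) / 1.2 = 2.23 mA.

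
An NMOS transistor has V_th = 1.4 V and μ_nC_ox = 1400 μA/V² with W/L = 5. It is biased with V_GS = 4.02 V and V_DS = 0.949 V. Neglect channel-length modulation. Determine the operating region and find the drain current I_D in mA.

Triode; I_D = 14.3 mA

k_n = μ_nC_ox · (W/L) = 7 mA/V².
V_ov = V_GS − V_th = 4.02 − 1.4 = 2.62 V.
Since V_DS = 0.949 V < V_ov = 2.62 V, the device is in the triode region.
I_D = k_n [V_ov · V_DS − ½ V_DS²] = 7 × [2.62 × 0.949 − 0.5 × 0.949²] = 14.3 mA.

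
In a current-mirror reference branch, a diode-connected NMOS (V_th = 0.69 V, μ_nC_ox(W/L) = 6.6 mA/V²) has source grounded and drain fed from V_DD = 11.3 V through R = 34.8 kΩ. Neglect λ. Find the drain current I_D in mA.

With gate tied to drain, V_GS = V_DS ≥ V_GS − V_th, so the device is in saturation.
KCL at the drain: ½ k_n (V_GS − V_th)² = (V_DD − V_GS)/R.
Let x = V_GS − 0.69. Then 115 x² + x − 10.61 = 0, giving x = 0.3 V (positive root), so V_GS = 0.99 V.
I_D = (V_DD − V_GS)/R = (11.3 − 0.99) / 34.8 = 0.296 mA.

I_D = 0.296 mA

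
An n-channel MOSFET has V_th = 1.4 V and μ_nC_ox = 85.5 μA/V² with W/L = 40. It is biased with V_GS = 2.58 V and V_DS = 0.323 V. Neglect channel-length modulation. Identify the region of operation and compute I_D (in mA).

Triode; I_D = 1.13 mA

k_n = μ_nC_ox · (W/L) = 3.42 mA/V².
V_ov = V_GS − V_th = 2.58 − 1.4 = 1.18 V.
Since V_DS = 0.323 V < V_ov = 1.18 V, the device is in the triode region.
I_D = k_n [V_ov · V_DS − ½ V_DS²] = 3.42 × [1.18 × 0.323 − 0.5 × 0.323²] = 1.13 mA.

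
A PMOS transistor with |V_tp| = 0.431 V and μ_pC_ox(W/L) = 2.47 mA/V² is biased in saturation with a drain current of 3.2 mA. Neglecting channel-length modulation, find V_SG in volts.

In saturation I_D = ½ k_p (V_SG − |V_tp|)², so V_SG − |V_tp| = √(2 I_D / k_p) = √(2 × 3.2 / 2.47) = 1.61 V.
V_SG = 0.431 + 1.61 = 2.04 V.

V_SG = 2.04 V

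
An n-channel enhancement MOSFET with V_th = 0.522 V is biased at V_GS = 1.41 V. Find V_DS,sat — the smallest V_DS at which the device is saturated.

The boundary between triode and saturation is V_DS = V_GS − V_th = V_ov.
V_ov = 1.41 − 0.522 = 0.888 V.

V_DS,sat = 0.888 V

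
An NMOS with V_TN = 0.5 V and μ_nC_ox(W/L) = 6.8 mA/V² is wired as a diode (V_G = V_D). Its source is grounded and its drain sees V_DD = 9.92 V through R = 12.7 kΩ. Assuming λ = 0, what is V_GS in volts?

V_GS = 0.956 V

With gate tied to drain, V_GS = V_DS ≥ V_GS − V_TN, so the device is in saturation.
KCL at the drain: ½ k_n (V_GS − V_TN)² = (V_DD − V_GS)/R.
Let x = V_GS − 0.5. Then 43.2 x² + x − 9.42 = 0, giving x = 0.456 V (positive root), so V_GS = 0.956 V.
I_D = (V_DD − V_GS)/R = (9.92 − 0.956) / 12.7 = 0.706 mA.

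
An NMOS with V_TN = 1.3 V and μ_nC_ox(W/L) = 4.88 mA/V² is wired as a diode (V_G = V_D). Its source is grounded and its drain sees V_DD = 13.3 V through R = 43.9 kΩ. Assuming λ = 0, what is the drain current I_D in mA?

With gate tied to drain, V_GS = V_DS ≥ V_GS − V_TN, so the device is in saturation.
KCL at the drain: ½ k_n (V_GS − V_TN)² = (V_DD − V_GS)/R.
Let x = V_GS − 1.3. Then 107 x² + x − 12 = 0, giving x = 0.33 V (positive root), so V_GS = 1.63 V.
I_D = (V_DD − V_GS)/R = (13.3 − 1.63) / 43.9 = 0.266 mA.

I_D = 0.266 mA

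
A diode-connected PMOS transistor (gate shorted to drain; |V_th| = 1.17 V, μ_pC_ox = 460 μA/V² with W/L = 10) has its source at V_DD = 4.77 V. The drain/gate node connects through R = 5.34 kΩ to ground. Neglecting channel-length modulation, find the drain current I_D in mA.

I_D = 0.580 mA

With gate tied to drain, V_SG = V_SD ≥ V_SG − |V_th|, so the device is in saturation.
k_p = μ_pC_ox · (W/L) = 4.6 mA/V².
KCL at the drain: ½ k_p (V_SG − |V_th|)² = (V_DD − V_SG)/R.
Let x = V_SG − 1.17. Then 12.3 x² + x − 3.6 = 0, giving x = 0.502 V (positive root), so V_SG = 1.67 V.
I_D = (V_DD − V_SG)/R = (4.77 − 1.67) / 5.34 = 0.58 mA.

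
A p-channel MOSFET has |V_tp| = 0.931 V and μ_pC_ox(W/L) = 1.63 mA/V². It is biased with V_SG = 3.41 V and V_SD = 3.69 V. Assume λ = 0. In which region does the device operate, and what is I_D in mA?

V_ov = V_SG − |V_tp| = 3.41 − 0.931 = 2.48 V.
Since V_SD = 3.69 V ≥ V_ov = 2.48 V, the device is in saturation.
I_D = ½ k_p V_ov² = 0.5 × 1.63 × 2.48² = 5.01 mA.

Saturation; I_D = 5.01 mA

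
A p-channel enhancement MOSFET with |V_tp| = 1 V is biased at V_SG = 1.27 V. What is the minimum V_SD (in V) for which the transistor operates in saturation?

The boundary between triode and saturation is V_SD = V_SG − |V_tp| = V_ov.
V_ov = 1.27 − 1 = 0.27 V.

V_SD,sat = 0.270 V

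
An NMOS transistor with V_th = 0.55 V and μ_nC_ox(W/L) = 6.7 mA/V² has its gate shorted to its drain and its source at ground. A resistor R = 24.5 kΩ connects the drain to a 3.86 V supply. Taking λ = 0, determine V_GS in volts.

With gate tied to drain, V_GS = V_DS ≥ V_GS − V_th, so the device is in saturation.
KCL at the drain: ½ k_n (V_GS − V_th)² = (V_DD − V_GS)/R.
Let x = V_GS − 0.55. Then 82.1 x² + x − 3.31 = 0, giving x = 0.195 V (positive root), so V_GS = 0.745 V.
I_D = (V_DD − V_GS)/R = (3.86 − 0.745) / 24.5 = 0.127 mA.

V_GS = 0.745 V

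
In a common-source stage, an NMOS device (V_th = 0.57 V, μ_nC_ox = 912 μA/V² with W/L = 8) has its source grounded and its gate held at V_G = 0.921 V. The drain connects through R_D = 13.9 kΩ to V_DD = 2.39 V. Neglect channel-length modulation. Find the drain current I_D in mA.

V_GS = V_G = 0.921 V, so V_ov = 0.921 − 0.57 = 0.351 V.
k_n = μ_nC_ox · (W/L) = 7.296 mA/V².
Assume saturation: I_D = ½ k_n V_ov² = 0.5 × 7.296 × 0.351² = 0.449 mA, giving V_DS = V_DD − I_D R_D = 2.39 − 0.449 × 13.9 = -3.86 V.
But -3.86 V < V_ov = 0.351 V, so the device is actually in triode.
In triode I_D = k_n[V_ov V_DS − ½ V_DS²] and I_D = (V_DD − V_DS)/R_D. Equating: 50.7 V_DS² − 36.6 V_DS + 2.39 = 0, giving V_DS = 0.0726 V (the root below V_ov).
I_D = (2.39 − 0.0726) / 13.9 = 0.167 mA.

I_D = 0.167 mA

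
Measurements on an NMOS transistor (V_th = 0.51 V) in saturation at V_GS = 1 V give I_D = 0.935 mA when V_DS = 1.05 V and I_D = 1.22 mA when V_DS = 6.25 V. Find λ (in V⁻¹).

λ = 0.0625 V⁻¹

With V_GS fixed, I_D ∝ (1 + λ V_DS) in saturation, so I_D2/I_D1 = (1 + λ V_DS2)/(1 + λ V_DS1).
1.22/0.935 = 1.305 = (1 + 6.25 λ)/(1 + 1.05 λ).
Solving: λ (I_D1 V_DS2 − I_D2 V_DS1) = I_D2 − I_D1, so λ = (1.22 − 0.935) / (0.935 × 6.25 − 1.22 × 1.05) = 0.285 / 4.56 = 0.0625 V⁻¹.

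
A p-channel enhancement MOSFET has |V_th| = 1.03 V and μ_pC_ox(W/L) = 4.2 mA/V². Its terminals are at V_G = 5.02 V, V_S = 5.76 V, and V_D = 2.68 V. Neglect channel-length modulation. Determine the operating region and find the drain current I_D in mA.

V_SG = V_S − V_G = 5.76 − 5.02 = 0.74 V; V_SD = V_S − V_D = 5.76 − 2.68 = 3.08 V.
V_SG = 0.74 V < |V_th| = 1.03 V, so the transistor is in cutoff.

Cutoff; I_D = 0 mA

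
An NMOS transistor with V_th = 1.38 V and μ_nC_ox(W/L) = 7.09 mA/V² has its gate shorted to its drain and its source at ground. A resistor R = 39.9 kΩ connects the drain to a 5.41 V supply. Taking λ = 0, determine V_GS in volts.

With gate tied to drain, V_GS = V_DS ≥ V_GS − V_th, so the device is in saturation.
KCL at the drain: ½ k_n (V_GS − V_th)² = (V_DD − V_GS)/R.
Let x = V_GS − 1.38. Then 141 x² + x − 4.03 = 0, giving x = 0.165 V (positive root), so V_GS = 1.55 V.
I_D = (V_DD − V_GS)/R = (5.41 − 1.55) / 39.9 = 0.0969 mA.

V_GS = 1.55 V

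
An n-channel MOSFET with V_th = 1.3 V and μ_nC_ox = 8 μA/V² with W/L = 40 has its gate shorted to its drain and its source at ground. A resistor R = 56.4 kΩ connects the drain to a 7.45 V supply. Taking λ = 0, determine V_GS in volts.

V_GS = 2.07 V

With gate tied to drain, V_GS = V_DS ≥ V_GS − V_th, so the device is in saturation.
k_n = μ_nC_ox · (W/L) = 0.32 mA/V².
KCL at the drain: ½ k_n (V_GS − V_th)² = (V_DD − V_GS)/R.
Let x = V_GS − 1.3. Then 9.02 x² + x − 6.15 = 0, giving x = 0.772 V (positive root), so V_GS = 2.07 V.
I_D = (V_DD − V_GS)/R = (7.45 − 2.07) / 56.4 = 0.0954 mA.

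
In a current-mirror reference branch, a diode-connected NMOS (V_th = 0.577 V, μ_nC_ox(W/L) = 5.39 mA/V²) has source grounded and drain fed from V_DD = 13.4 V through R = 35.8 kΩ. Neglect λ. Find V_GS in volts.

With gate tied to drain, V_GS = V_DS ≥ V_GS − V_th, so the device is in saturation.
KCL at the drain: ½ k_n (V_GS − V_th)² = (V_DD − V_GS)/R.
Let x = V_GS − 0.577. Then 96.5 x² + x − 12.82 = 0, giving x = 0.359 V (positive root), so V_GS = 0.936 V.
I_D = (V_DD − V_GS)/R = (13.4 − 0.936) / 35.8 = 0.348 mA.

V_GS = 0.936 V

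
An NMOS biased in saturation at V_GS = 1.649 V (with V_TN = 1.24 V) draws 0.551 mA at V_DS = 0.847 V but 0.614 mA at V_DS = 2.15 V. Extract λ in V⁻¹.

λ = 0.0948 V⁻¹

With V_GS fixed, I_D ∝ (1 + λ V_DS) in saturation, so I_D2/I_D1 = (1 + λ V_DS2)/(1 + λ V_DS1).
0.614/0.551 = 1.114 = (1 + 2.15 λ)/(1 + 0.847 λ).
Solving: λ (I_D1 V_DS2 − I_D2 V_DS1) = I_D2 − I_D1, so λ = (0.614 − 0.551) / (0.551 × 2.15 − 0.614 × 0.847) = 0.063 / 0.665 = 0.0948 V⁻¹.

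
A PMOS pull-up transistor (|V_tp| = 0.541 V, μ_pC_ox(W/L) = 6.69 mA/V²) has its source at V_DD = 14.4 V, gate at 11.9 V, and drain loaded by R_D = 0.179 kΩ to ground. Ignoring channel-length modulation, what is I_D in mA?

V_SG = V_DD − V_G = 14.4 − 11.9 = 2.5 V, so V_ov = 2.5 − 0.541 = 1.96 V.
Assume saturation: I_D = ½ k_p V_ov² = 0.5 × 6.69 × 1.96² = 12.8 mA, giving V_SD = V_DD − I_D R_D = 14.4 − 12.8 × 0.179 = 12.1 V.
V_SD = 12.1 V ≥ V_ov = 1.96 V, confirming saturation.

I_D = 12.8 mA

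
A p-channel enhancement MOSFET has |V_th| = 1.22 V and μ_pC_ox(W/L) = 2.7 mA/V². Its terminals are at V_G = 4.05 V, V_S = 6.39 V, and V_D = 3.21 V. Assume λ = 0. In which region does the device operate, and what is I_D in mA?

Saturation; I_D = 1.69 mA

V_SG = V_S − V_G = 6.39 − 4.05 = 2.34 V; V_SD = V_S − V_D = 6.39 − 3.21 = 3.18 V.
V_ov = V_SG − |V_th| = 2.34 − 1.22 = 1.12 V.
Since V_SD = 3.18 V ≥ V_ov = 1.12 V, the device is in saturation.
I_D = ½ k_p V_ov² = 0.5 × 2.7 × 1.12² = 1.69 mA.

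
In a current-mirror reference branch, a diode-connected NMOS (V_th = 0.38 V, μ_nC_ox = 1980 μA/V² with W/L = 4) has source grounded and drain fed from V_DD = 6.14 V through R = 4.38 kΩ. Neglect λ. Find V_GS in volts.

With gate tied to drain, V_GS = V_DS ≥ V_GS − V_th, so the device is in saturation.
k_n = μ_nC_ox · (W/L) = 7.92 mA/V².
KCL at the drain: ½ k_n (V_GS − V_th)² = (V_DD − V_GS)/R.
Let x = V_GS − 0.38. Then 17.3 x² + x − 5.76 = 0, giving x = 0.548 V (positive root), so V_GS = 0.928 V.
I_D = (V_DD − V_GS)/R = (6.14 − 0.928) / 4.38 = 1.19 mA.

V_GS = 0.928 V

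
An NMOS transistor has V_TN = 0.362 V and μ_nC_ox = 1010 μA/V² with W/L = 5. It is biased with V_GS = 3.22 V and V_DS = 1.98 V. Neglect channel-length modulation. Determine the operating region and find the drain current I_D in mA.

Triode; I_D = 18.7 mA

k_n = μ_nC_ox · (W/L) = 5.05 mA/V².
V_ov = V_GS − V_TN = 3.22 − 0.362 = 2.86 V.
Since V_DS = 1.98 V < V_ov = 2.86 V, the device is in the triode region.
I_D = k_n [V_ov · V_DS − ½ V_DS²] = 5.05 × [2.86 × 1.98 − 0.5 × 1.98²] = 18.7 mA.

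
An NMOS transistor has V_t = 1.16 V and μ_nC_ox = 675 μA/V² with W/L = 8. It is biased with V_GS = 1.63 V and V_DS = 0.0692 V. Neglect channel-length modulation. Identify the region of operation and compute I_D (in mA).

k_n = μ_nC_ox · (W/L) = 5.4 mA/V².
V_ov = V_GS − V_t = 1.63 − 1.16 = 0.47 V.
Since V_DS = 0.0692 V < V_ov = 0.47 V, the device is in the triode region.
I_D = k_n [V_ov · V_DS − ½ V_DS²] = 5.4 × [0.47 × 0.0692 − 0.5 × 0.0692²] = 0.163 mA.

Triode; I_D = 0.163 mA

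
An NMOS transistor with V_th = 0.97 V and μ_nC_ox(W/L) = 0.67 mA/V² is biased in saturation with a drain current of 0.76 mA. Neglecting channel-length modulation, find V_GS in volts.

V_GS = 2.48 V

In saturation I_D = ½ k_n (V_GS − V_th)², so V_GS − V_th = √(2 I_D / k_n) = √(2 × 0.76 / 0.67) = 1.51 V.
V_GS = 0.97 + 1.51 = 2.48 V.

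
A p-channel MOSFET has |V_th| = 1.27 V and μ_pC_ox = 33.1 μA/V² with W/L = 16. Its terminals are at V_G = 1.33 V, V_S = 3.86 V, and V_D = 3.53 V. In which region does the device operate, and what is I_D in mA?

Triode; I_D = 0.191 mA

V_SG = V_S − V_G = 3.86 − 1.33 = 2.53 V; V_SD = V_S − V_D = 3.86 − 3.53 = 0.33 V.
k_p = μ_pC_ox · (W/L) = 0.5296 mA/V².
V_ov = V_SG − |V_th| = 2.53 − 1.27 = 1.26 V.
Since V_SD = 0.33 V < V_ov = 1.26 V, the device is in the triode region.
I_D = k_p [V_ov · V_SD − ½ V_SD²] = 0.5296 × [1.26 × 0.33 − 0.5 × 0.33²] = 0.191 mA.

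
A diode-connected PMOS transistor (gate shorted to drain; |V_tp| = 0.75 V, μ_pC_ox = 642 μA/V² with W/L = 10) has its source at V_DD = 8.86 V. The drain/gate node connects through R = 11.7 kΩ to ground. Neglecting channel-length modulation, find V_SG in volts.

With gate tied to drain, V_SG = V_SD ≥ V_SG − |V_tp|, so the device is in saturation.
k_p = μ_pC_ox · (W/L) = 6.42 mA/V².
KCL at the drain: ½ k_p (V_SG − |V_tp|)² = (V_DD − V_SG)/R.
Let x = V_SG − 0.75. Then 37.6 x² + x − 8.11 = 0, giving x = 0.452 V (positive root), so V_SG = 1.2 V.
I_D = (V_DD − V_SG)/R = (8.86 − 1.2) / 11.7 = 0.655 mA.

V_SG = 1.20 V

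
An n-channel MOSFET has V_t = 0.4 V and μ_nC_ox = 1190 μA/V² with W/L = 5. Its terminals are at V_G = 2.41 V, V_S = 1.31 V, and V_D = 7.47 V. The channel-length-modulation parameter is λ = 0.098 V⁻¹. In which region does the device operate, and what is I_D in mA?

Saturation; I_D = 2.34 mA

V_GS = V_G − V_S = 2.41 − 1.31 = 1.1 V; V_DS = V_D − V_S = 7.47 − 1.31 = 6.16 V.
k_n = μ_nC_ox · (W/L) = 5.95 mA/V².
V_ov = V_GS − V_t = 1.1 − 0.4 = 0.7 V.
Since V_DS = 6.16 V ≥ V_ov = 0.7 V, the device is in saturation.
I_D = ½ k_n V_ov² (1 + λ V_DS) = 0.5 × 5.95 × 0.7² × (1 + 0.098 × 6.16) = 2.34 mA.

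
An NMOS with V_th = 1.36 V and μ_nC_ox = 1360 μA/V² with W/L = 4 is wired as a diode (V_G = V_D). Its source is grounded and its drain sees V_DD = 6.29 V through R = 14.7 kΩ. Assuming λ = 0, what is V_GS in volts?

V_GS = 1.70 V

With gate tied to drain, V_GS = V_DS ≥ V_GS − V_th, so the device is in saturation.
k_n = μ_nC_ox · (W/L) = 5.44 mA/V².
KCL at the drain: ½ k_n (V_GS − V_th)² = (V_DD − V_GS)/R.
Let x = V_GS − 1.36. Then 40 x² + x − 4.93 = 0, giving x = 0.339 V (positive root), so V_GS = 1.7 V.
I_D = (V_DD − V_GS)/R = (6.29 − 1.7) / 14.7 = 0.312 mA.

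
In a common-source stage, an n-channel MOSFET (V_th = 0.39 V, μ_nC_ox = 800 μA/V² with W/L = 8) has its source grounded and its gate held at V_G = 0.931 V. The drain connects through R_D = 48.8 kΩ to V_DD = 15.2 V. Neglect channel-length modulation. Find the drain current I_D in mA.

V_GS = V_G = 0.931 V, so V_ov = 0.931 − 0.39 = 0.541 V.
k_n = μ_nC_ox · (W/L) = 6.4 mA/V².
Assume saturation: I_D = ½ k_n V_ov² = 0.5 × 6.4 × 0.541² = 0.937 mA, giving V_DS = V_DD − I_D R_D = 15.2 − 0.937 × 48.8 = -30.5 V.
But -30.5 V < V_ov = 0.541 V, so the device is actually in triode.
In triode I_D = k_n[V_ov V_DS − ½ V_DS²] and I_D = (V_DD − V_DS)/R_D. Equating: 156 V_DS² − 170 V_DS + 15.2 = 0, giving V_DS = 0.0983 V (the root below V_ov).
I_D = (15.2 − 0.0983) / 48.8 = 0.309 mA.

I_D = 0.309 mA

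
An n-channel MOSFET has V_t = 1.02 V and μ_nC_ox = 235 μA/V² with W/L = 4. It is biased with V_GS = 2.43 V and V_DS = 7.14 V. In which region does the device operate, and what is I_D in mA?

Saturation; I_D = 0.934 mA

k_n = μ_nC_ox · (W/L) = 0.94 mA/V².
V_ov = V_GS − V_t = 2.43 − 1.02 = 1.41 V.
Since V_DS = 7.14 V ≥ V_ov = 1.41 V, the device is in saturation.
I_D = ½ k_n V_ov² = 0.5 × 0.94 × 1.41² = 0.934 mA.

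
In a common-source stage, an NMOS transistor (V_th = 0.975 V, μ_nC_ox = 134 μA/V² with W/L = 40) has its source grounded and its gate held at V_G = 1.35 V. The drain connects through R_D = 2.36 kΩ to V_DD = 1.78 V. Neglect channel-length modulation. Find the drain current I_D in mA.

V_GS = V_G = 1.35 V, so V_ov = 1.35 − 0.975 = 0.375 V.
k_n = μ_nC_ox · (W/L) = 5.36 mA/V².
Assume saturation: I_D = ½ k_n V_ov² = 0.5 × 5.36 × 0.375² = 0.377 mA, giving V_DS = V_DD − I_D R_D = 1.78 − 0.377 × 2.36 = 0.891 V.
V_DS = 0.891 V ≥ V_ov = 0.375 V, confirming saturation.

I_D = 0.377 mA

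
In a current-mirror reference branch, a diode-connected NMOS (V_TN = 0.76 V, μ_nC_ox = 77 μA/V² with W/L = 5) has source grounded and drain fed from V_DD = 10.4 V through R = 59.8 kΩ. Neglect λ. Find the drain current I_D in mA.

With gate tied to drain, V_GS = V_DS ≥ V_GS − V_TN, so the device is in saturation.
k_n = μ_nC_ox · (W/L) = 0.385 mA/V².
KCL at the drain: ½ k_n (V_GS − V_TN)² = (V_DD − V_GS)/R.
Let x = V_GS − 0.76. Then 11.5 x² + x − 9.64 = 0, giving x = 0.873 V (positive root), so V_GS = 1.63 V.
I_D = (V_DD − V_GS)/R = (10.4 − 1.63) / 59.8 = 0.147 mA.

I_D = 0.147 mA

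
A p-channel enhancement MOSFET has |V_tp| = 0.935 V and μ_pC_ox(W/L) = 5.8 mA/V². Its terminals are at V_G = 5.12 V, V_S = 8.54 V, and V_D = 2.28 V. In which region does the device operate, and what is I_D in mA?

V_SG = V_S − V_G = 8.54 − 5.12 = 3.42 V; V_SD = V_S − V_D = 8.54 − 2.28 = 6.26 V.
V_ov = V_SG − |V_tp| = 3.42 − 0.935 = 2.48 V.
Since V_SD = 6.26 V ≥ V_ov = 2.48 V, the device is in saturation.
I_D = ½ k_p V_ov² = 0.5 × 5.8 × 2.48² = 17.9 mA.

Saturation; I_D = 17.9 mA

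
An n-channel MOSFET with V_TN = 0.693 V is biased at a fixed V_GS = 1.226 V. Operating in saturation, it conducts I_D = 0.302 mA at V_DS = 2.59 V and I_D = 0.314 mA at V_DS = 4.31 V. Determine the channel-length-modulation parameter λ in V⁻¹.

With V_GS fixed, I_D ∝ (1 + λ V_DS) in saturation, so I_D2/I_D1 = (1 + λ V_DS2)/(1 + λ V_DS1).
0.314/0.302 = 1.04 = (1 + 4.31 λ)/(1 + 2.59 λ).
Solving: λ (I_D1 V_DS2 − I_D2 V_DS1) = I_D2 − I_D1, so λ = (0.314 − 0.302) / (0.302 × 4.31 − 0.314 × 2.59) = 0.012 / 0.488 = 0.0246 V⁻¹.

λ = 0.0246 V⁻¹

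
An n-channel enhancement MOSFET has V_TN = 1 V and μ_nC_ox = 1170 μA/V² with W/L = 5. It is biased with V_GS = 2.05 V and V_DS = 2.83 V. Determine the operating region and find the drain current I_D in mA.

k_n = μ_nC_ox · (W/L) = 5.85 mA/V².
V_ov = V_GS − V_TN = 2.05 − 1 = 1.05 V.
Since V_DS = 2.83 V ≥ V_ov = 1.05 V, the device is in saturation.
I_D = ½ k_n V_ov² = 0.5 × 5.85 × 1.05² = 3.22 mA.

Saturation; I_D = 3.22 mA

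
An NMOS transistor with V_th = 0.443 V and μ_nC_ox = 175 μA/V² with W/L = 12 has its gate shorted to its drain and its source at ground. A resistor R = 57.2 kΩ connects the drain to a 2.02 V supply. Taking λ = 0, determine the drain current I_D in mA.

With gate tied to drain, V_GS = V_DS ≥ V_GS − V_th, so the device is in saturation.
k_n = μ_nC_ox · (W/L) = 2.1 mA/V².
KCL at the drain: ½ k_n (V_GS − V_th)² = (V_DD − V_GS)/R.
Let x = V_GS − 0.443. Then 60.1 x² + x − 1.577 = 0, giving x = 0.154 V (positive root), so V_GS = 0.597 V.
I_D = (V_DD − V_GS)/R = (2.02 − 0.597) / 57.2 = 0.0249 mA.

I_D = 0.0249 mA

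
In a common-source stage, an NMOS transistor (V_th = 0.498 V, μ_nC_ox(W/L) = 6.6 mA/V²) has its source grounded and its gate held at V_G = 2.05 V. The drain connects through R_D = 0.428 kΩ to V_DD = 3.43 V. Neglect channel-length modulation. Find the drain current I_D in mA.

I_D = 6.12 mA

V_GS = V_G = 2.05 V, so V_ov = 2.05 − 0.498 = 1.55 V.
Assume saturation: I_D = ½ k_n V_ov² = 0.5 × 6.6 × 1.55² = 7.95 mA, giving V_DS = V_DD − I_D R_D = 3.43 − 7.95 × 0.428 = 0.0279 V.
But 0.0279 V < V_ov = 1.55 V, so the device is actually in triode.
In triode I_D = k_n[V_ov V_DS − ½ V_DS²] and I_D = (V_DD − V_DS)/R_D. Equating: 1.41 V_DS² − 5.384 V_DS + 3.43 = 0, giving V_DS = 0.809 V (the root below V_ov).
I_D = (3.43 − 0.809) / 0.428 = 6.12 mA.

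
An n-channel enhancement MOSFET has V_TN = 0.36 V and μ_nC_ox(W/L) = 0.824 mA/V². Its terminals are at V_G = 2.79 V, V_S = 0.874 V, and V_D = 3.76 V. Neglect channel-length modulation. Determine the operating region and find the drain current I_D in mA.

V_GS = V_G − V_S = 2.79 − 0.874 = 1.92 V; V_DS = V_D − V_S = 3.76 − 0.874 = 2.89 V.
V_ov = V_GS − V_TN = 1.92 − 0.36 = 1.56 V.
Since V_DS = 2.89 V ≥ V_ov = 1.56 V, the device is in saturation.
I_D = ½ k_n V_ov² = 0.5 × 0.824 × 1.56² = 0.998 mA.

Saturation; I_D = 0.998 mA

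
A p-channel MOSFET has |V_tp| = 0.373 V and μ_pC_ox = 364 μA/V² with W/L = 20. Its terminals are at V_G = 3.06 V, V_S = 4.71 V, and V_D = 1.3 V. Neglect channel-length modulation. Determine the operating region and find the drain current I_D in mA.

Saturation; I_D = 5.94 mA

V_SG = V_S − V_G = 4.71 − 3.06 = 1.65 V; V_SD = V_S − V_D = 4.71 − 1.3 = 3.41 V.
k_p = μ_pC_ox · (W/L) = 7.28 mA/V².
V_ov = V_SG − |V_tp| = 1.65 − 0.373 = 1.28 V.
Since V_SD = 3.41 V ≥ V_ov = 1.28 V, the device is in saturation.
I_D = ½ k_p V_ov² = 0.5 × 7.28 × 1.28² = 5.94 mA.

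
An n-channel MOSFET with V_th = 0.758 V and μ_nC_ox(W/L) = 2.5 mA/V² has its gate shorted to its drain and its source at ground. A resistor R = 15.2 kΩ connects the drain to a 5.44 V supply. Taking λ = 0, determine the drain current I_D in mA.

With gate tied to drain, V_GS = V_DS ≥ V_GS − V_th, so the device is in saturation.
KCL at the drain: ½ k_n (V_GS − V_th)² = (V_DD − V_GS)/R.
Let x = V_GS − 0.758. Then 19 x² + x − 4.682 = 0, giving x = 0.471 V (positive root), so V_GS = 1.23 V.
I_D = (V_DD − V_GS)/R = (5.44 − 1.23) / 15.2 = 0.277 mA.

I_D = 0.277 mA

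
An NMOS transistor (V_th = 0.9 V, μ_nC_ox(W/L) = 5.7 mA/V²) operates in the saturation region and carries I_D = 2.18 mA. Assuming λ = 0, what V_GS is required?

V_GS = 1.77 V

In saturation I_D = ½ k_n (V_GS − V_th)², so V_GS − V_th = √(2 I_D / k_n) = √(2 × 2.18 / 5.7) = 0.875 V.
V_GS = 0.9 + 0.875 = 1.77 V.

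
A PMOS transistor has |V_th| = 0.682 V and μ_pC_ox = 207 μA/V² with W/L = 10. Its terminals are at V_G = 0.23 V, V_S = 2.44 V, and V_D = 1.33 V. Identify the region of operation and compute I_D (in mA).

V_SG = V_S − V_G = 2.44 − 0.23 = 2.21 V; V_SD = V_S − V_D = 2.44 − 1.33 = 1.11 V.
k_p = μ_pC_ox · (W/L) = 2.07 mA/V².
V_ov = V_SG − |V_th| = 2.21 − 0.682 = 1.53 V.
Since V_SD = 1.11 V < V_ov = 1.53 V, the device is in the triode region.
I_D = k_p [V_ov · V_SD − ½ V_SD²] = 2.07 × [1.53 × 1.11 − 0.5 × 1.11²] = 2.24 mA.

Triode; I_D = 2.24 mA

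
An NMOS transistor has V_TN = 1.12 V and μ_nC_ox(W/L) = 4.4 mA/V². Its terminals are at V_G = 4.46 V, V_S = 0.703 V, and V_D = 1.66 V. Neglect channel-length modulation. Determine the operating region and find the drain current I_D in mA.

V_GS = V_G − V_S = 4.46 − 0.703 = 3.76 V; V_DS = V_D − V_S = 1.66 − 0.703 = 0.957 V.
V_ov = V_GS − V_TN = 3.76 − 1.12 = 2.64 V.
Since V_DS = 0.957 V < V_ov = 2.64 V, the device is in the triode region.
I_D = k_n [V_ov · V_DS − ½ V_DS²] = 4.4 × [2.64 × 0.957 − 0.5 × 0.957²] = 9.09 mA.

Triode; I_D = 9.09 mA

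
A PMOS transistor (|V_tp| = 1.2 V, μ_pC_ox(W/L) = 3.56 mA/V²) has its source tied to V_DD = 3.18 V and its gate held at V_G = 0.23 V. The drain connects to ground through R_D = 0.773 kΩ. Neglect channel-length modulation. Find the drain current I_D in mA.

I_D = 3.28 mA

V_SG = V_DD − V_G = 3.18 − 0.23 = 2.95 V, so V_ov = 2.95 − 1.2 = 1.75 V.
Assume saturation: I_D = ½ k_p V_ov² = 0.5 × 3.56 × 1.75² = 5.45 mA, giving V_SD = V_DD − I_D R_D = 3.18 − 5.45 × 0.773 = -1.03 V.
But -1.03 V < V_ov = 1.75 V, so the device is actually in triode.
In triode I_D = k_p[V_ov V_SD − ½ V_SD²] and I_D = (V_DD − V_SD)/R_D. Equating: 1.38 V_SD² − 5.816 V_SD + 3.18 = 0, giving V_SD = 0.645 V (the root below V_ov).
I_D = (3.18 − 0.645) / 0.773 = 3.28 mA.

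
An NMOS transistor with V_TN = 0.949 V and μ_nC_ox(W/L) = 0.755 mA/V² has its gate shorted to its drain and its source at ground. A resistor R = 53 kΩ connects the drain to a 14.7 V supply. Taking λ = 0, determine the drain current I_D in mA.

I_D = 0.244 mA

With gate tied to drain, V_GS = V_DS ≥ V_GS − V_TN, so the device is in saturation.
KCL at the drain: ½ k_n (V_GS − V_TN)² = (V_DD − V_GS)/R.
Let x = V_GS − 0.949. Then 20 x² + x − 13.75 = 0, giving x = 0.804 V (positive root), so V_GS = 1.75 V.
I_D = (V_DD − V_GS)/R = (14.7 − 1.75) / 53 = 0.244 mA.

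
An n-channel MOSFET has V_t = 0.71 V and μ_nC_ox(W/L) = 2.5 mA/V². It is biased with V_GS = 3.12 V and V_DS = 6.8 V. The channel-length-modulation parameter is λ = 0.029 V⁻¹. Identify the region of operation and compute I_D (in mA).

Saturation; I_D = 8.69 mA

V_ov = V_GS − V_t = 3.12 − 0.71 = 2.41 V.
Since V_DS = 6.8 V ≥ V_ov = 2.41 V, the device is in saturation.
I_D = ½ k_n V_ov² (1 + λ V_DS) = 0.5 × 2.5 × 2.41² × (1 + 0.029 × 6.8) = 8.69 mA.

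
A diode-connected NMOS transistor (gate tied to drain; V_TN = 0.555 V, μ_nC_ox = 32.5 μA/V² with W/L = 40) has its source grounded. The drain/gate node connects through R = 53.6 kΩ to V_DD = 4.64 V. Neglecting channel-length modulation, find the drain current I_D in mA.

With gate tied to drain, V_GS = V_DS ≥ V_GS − V_TN, so the device is in saturation.
k_n = μ_nC_ox · (W/L) = 1.3 mA/V².
KCL at the drain: ½ k_n (V_GS − V_TN)² = (V_DD − V_GS)/R.
Let x = V_GS − 0.555. Then 34.8 x² + x − 4.085 = 0, giving x = 0.328 V (positive root), so V_GS = 0.883 V.
I_D = (V_DD − V_GS)/R = (4.64 − 0.883) / 53.6 = 0.0701 mA.

I_D = 0.0701 mA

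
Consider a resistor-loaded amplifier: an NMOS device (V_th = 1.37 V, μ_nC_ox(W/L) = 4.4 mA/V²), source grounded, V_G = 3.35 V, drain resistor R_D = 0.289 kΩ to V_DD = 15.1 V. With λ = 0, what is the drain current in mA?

I_D = 8.62 mA

V_GS = V_G = 3.35 V, so V_ov = 3.35 − 1.37 = 1.98 V.
Assume saturation: I_D = ½ k_n V_ov² = 0.5 × 4.4 × 1.98² = 8.62 mA, giving V_DS = V_DD − I_D R_D = 15.1 − 8.62 × 0.289 = 12.6 V.
V_DS = 12.6 V ≥ V_ov = 1.98 V, confirming saturation.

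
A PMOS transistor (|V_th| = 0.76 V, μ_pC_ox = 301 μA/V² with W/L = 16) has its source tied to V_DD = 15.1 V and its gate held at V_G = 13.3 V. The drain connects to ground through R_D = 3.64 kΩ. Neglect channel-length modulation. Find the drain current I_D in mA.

I_D = 2.60 mA

V_SG = V_DD − V_G = 15.1 − 13.3 = 1.8 V, so V_ov = 1.8 − 0.76 = 1.04 V.
k_p = μ_pC_ox · (W/L) = 4.816 mA/V².
Assume saturation: I_D = ½ k_p V_ov² = 0.5 × 4.816 × 1.04² = 2.6 mA, giving V_SD = V_DD − I_D R_D = 15.1 − 2.6 × 3.64 = 5.62 V.
V_SD = 5.62 V ≥ V_ov = 1.04 V, confirming saturation.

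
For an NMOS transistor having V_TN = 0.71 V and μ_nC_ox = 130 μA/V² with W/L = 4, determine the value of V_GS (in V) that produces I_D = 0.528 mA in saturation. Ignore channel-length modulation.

k_n = μ_nC_ox · (W/L) = 0.52 mA/V².
In saturation I_D = ½ k_n (V_GS − V_TN)², so V_GS − V_TN = √(2 I_D / k_n) = √(2 × 0.528 / 0.52) = 1.43 V.
V_GS = 0.71 + 1.43 = 2.14 V.

V_GS = 2.14 V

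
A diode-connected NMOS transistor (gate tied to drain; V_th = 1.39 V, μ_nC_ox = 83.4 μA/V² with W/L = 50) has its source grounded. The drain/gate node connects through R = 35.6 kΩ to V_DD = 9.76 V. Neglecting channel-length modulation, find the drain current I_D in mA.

I_D = 0.226 mA

With gate tied to drain, V_GS = V_DS ≥ V_GS − V_th, so the device is in saturation.
k_n = μ_nC_ox · (W/L) = 4.17 mA/V².
KCL at the drain: ½ k_n (V_GS − V_th)² = (V_DD − V_GS)/R.
Let x = V_GS − 1.39. Then 74.2 x² + x − 8.37 = 0, giving x = 0.329 V (positive root), so V_GS = 1.72 V.
I_D = (V_DD − V_GS)/R = (9.76 − 1.72) / 35.6 = 0.226 mA.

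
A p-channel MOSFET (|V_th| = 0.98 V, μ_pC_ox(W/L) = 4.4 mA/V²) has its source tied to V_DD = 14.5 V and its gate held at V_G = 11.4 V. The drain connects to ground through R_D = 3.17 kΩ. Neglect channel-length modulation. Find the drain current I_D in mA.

I_D = 4.40 mA

V_SG = V_DD − V_G = 14.5 − 11.4 = 3.1 V, so V_ov = 3.1 − 0.98 = 2.12 V.
Assume saturation: I_D = ½ k_p V_ov² = 0.5 × 4.4 × 2.12² = 9.89 mA, giving V_SD = V_DD − I_D R_D = 14.5 − 9.89 × 3.17 = -16.8 V.
But -16.8 V < V_ov = 2.12 V, so the device is actually in triode.
In triode I_D = k_p[V_ov V_SD − ½ V_SD²] and I_D = (V_DD − V_SD)/R_D. Equating: 6.97 V_SD² − 30.57 V_SD + 14.5 = 0, giving V_SD = 0.541 V (the root below V_ov).
I_D = (14.5 − 0.541) / 3.17 = 4.4 mA.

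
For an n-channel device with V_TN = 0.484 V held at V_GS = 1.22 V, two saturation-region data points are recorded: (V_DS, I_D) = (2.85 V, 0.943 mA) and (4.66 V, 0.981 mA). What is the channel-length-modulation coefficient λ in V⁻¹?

With V_GS fixed, I_D ∝ (1 + λ V_DS) in saturation, so I_D2/I_D1 = (1 + λ V_DS2)/(1 + λ V_DS1).
0.981/0.943 = 1.04 = (1 + 4.66 λ)/(1 + 2.85 λ).
Solving: λ (I_D1 V_DS2 − I_D2 V_DS1) = I_D2 − I_D1, so λ = (0.981 − 0.943) / (0.943 × 4.66 − 0.981 × 2.85) = 0.038 / 1.6 = 0.0238 V⁻¹.

λ = 0.0238 V⁻¹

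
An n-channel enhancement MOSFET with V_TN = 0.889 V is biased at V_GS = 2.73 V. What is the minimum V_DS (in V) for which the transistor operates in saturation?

V_DS,sat = 1.84 V

The boundary between triode and saturation is V_DS = V_GS − V_TN = V_ov.
V_ov = 2.73 − 0.889 = 1.84 V.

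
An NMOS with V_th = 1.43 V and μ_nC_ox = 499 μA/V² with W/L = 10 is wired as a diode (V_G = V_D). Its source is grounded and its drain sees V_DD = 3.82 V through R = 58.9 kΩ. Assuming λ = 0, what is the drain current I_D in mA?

I_D = 0.0385 mA

With gate tied to drain, V_GS = V_DS ≥ V_GS − V_th, so the device is in saturation.
k_n = μ_nC_ox · (W/L) = 4.99 mA/V².
KCL at the drain: ½ k_n (V_GS − V_th)² = (V_DD − V_GS)/R.
Let x = V_GS − 1.43. Then 147 x² + x − 2.39 = 0, giving x = 0.124 V (positive root), so V_GS = 1.55 V.
I_D = (V_DD − V_GS)/R = (3.82 − 1.55) / 58.9 = 0.0385 mA.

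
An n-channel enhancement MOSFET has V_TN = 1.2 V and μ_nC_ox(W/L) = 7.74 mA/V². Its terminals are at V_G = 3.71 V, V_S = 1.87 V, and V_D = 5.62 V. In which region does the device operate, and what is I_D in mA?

Saturation; I_D = 1.59 mA

V_GS = V_G − V_S = 3.71 − 1.87 = 1.84 V; V_DS = V_D − V_S = 5.62 − 1.87 = 3.75 V.
V_ov = V_GS − V_TN = 1.84 − 1.2 = 0.64 V.
Since V_DS = 3.75 V ≥ V_ov = 0.64 V, the device is in saturation.
I_D = ½ k_n V_ov² = 0.5 × 7.74 × 0.64² = 1.59 mA.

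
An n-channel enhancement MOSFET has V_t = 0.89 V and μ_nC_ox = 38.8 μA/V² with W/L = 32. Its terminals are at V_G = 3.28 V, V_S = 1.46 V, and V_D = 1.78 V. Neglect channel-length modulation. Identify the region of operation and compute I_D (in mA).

Triode; I_D = 0.306 mA

V_GS = V_G − V_S = 3.28 − 1.46 = 1.82 V; V_DS = V_D − V_S = 1.78 − 1.46 = 0.32 V.
k_n = μ_nC_ox · (W/L) = 1.242 mA/V².
V_ov = V_GS − V_t = 1.82 − 0.89 = 0.93 V.
Since V_DS = 0.32 V < V_ov = 0.93 V, the device is in the triode region.
I_D = k_n [V_ov · V_DS − ½ V_DS²] = 1.242 × [0.93 × 0.32 − 0.5 × 0.32²] = 0.306 mA.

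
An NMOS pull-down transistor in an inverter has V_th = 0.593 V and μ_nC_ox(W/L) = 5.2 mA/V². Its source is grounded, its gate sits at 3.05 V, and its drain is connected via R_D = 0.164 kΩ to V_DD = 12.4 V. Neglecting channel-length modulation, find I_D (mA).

I_D = 15.7 mA

V_GS = V_G = 3.05 V, so V_ov = 3.05 − 0.593 = 2.46 V.
Assume saturation: I_D = ½ k_n V_ov² = 0.5 × 5.2 × 2.46² = 15.7 mA, giving V_DS = V_DD − I_D R_D = 12.4 − 15.7 × 0.164 = 9.83 V.
V_DS = 9.83 V ≥ V_ov = 2.46 V, confirming saturation.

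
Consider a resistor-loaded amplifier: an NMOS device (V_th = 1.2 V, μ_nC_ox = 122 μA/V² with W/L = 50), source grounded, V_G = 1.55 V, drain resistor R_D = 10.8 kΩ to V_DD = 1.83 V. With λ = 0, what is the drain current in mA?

V_GS = V_G = 1.55 V, so V_ov = 1.55 − 1.2 = 0.35 V.
k_n = μ_nC_ox · (W/L) = 6.1 mA/V².
Assume saturation: I_D = ½ k_n V_ov² = 0.5 × 6.1 × 0.35² = 0.374 mA, giving V_DS = V_DD − I_D R_D = 1.83 − 0.374 × 10.8 = -2.21 V.
But -2.21 V < V_ov = 0.35 V, so the device is actually in triode.
In triode I_D = k_n[V_ov V_DS − ½ V_DS²] and I_D = (V_DD − V_DS)/R_D. Equating: 32.9 V_DS² − 24.06 V_DS + 1.83 = 0, giving V_DS = 0.0863 V (the root below V_ov).
I_D = (1.83 − 0.0863) / 10.8 = 0.161 mA.

I_D = 0.161 mA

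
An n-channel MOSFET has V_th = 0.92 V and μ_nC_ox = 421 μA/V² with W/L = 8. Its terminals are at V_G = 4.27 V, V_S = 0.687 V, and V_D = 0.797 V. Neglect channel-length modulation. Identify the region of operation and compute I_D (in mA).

V_GS = V_G − V_S = 4.27 − 0.687 = 3.58 V; V_DS = V_D − V_S = 0.797 − 0.687 = 0.11 V.
k_n = μ_nC_ox · (W/L) = 3.368 mA/V².
V_ov = V_GS − V_th = 3.58 − 0.92 = 2.66 V.
Since V_DS = 0.11 V < V_ov = 2.66 V, the device is in the triode region.
I_D = k_n [V_ov · V_DS − ½ V_DS²] = 3.368 × [2.66 × 0.11 − 0.5 × 0.11²] = 0.966 mA.

Triode; I_D = 0.966 mA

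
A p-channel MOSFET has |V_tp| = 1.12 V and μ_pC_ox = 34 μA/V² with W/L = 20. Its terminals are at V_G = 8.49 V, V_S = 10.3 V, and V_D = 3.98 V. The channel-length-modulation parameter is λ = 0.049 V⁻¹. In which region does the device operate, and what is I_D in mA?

Saturation; I_D = 0.212 mA

V_SG = V_S − V_G = 10.3 − 8.49 = 1.81 V; V_SD = V_S − V_D = 10.3 − 3.98 = 6.32 V.
k_p = μ_pC_ox · (W/L) = 0.68 mA/V².
V_ov = V_SG − |V_tp| = 1.81 − 1.12 = 0.69 V.
Since V_SD = 6.32 V ≥ V_ov = 0.69 V, the device is in saturation.
I_D = ½ k_p V_ov² (1 + λ V_SD) = 0.5 × 0.68 × 0.69² × (1 + 0.049 × 6.32) = 0.212 mA.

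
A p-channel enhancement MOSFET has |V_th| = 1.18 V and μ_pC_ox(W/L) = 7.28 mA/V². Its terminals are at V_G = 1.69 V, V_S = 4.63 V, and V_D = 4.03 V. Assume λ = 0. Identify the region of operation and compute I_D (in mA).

V_SG = V_S − V_G = 4.63 − 1.69 = 2.94 V; V_SD = V_S − V_D = 4.63 − 4.03 = 0.6 V.
V_ov = V_SG − |V_th| = 2.94 − 1.18 = 1.76 V.
Since V_SD = 0.6 V < V_ov = 1.76 V, the device is in the triode region.
I_D = k_p [V_ov · V_SD − ½ V_SD²] = 7.28 × [1.76 × 0.6 − 0.5 × 0.6²] = 6.38 mA.

Triode; I_D = 6.38 mA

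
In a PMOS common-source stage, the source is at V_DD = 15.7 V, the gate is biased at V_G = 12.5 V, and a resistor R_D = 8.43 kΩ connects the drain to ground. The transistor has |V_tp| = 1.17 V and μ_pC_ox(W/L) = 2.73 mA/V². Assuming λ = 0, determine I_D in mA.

I_D = 1.82 mA

V_SG = V_DD − V_G = 15.7 − 12.5 = 3.2 V, so V_ov = 3.2 − 1.17 = 2.03 V.
Assume saturation: I_D = ½ k_p V_ov² = 0.5 × 2.73 × 2.03² = 5.63 mA, giving V_SD = V_DD − I_D R_D = 15.7 − 5.63 × 8.43 = -31.7 V.
But -31.7 V < V_ov = 2.03 V, so the device is actually in triode.
In triode I_D = k_p[V_ov V_SD − ½ V_SD²] and I_D = (V_DD − V_SD)/R_D. Equating: 11.5 V_SD² − 47.72 V_SD + 15.7 = 0, giving V_SD = 0.36 V (the root below V_ov).
I_D = (15.7 − 0.36) / 8.43 = 1.82 mA.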